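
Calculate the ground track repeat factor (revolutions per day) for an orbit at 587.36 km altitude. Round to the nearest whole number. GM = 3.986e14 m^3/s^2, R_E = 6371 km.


r = 6.95836e+06 m
T = 2*pi*sqrt(r^3/mu) = 5776.5902 s = 96.2765 min
revs/day = 1440 / 96.2765 = 14.9569
Rounded: 15 revolutions per day

15 revolutions per day


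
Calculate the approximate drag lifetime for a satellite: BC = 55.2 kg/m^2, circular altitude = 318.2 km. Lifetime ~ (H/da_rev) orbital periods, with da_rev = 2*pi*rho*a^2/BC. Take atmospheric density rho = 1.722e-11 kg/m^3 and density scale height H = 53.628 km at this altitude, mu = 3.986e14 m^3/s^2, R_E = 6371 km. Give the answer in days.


a = R_E + alt = 6689.2000 km = 6.6892e+06 m
da_rev = 2*pi*rho*a^2/BC = 2*pi*1.722e-11*(6.6892e+06)^2/55.2 = 87.704585 m per revolution
N = H/da_rev = 53628.0000 m / 87.704585 m = 611.4618 revolutions
P = 2*pi*sqrt(a^3/mu) = 5444.6817 s
lifetime = N*P = 611.4618 * 5444.6817 = 3.3292146e+06 s = 38.5326 days

38.5326 days


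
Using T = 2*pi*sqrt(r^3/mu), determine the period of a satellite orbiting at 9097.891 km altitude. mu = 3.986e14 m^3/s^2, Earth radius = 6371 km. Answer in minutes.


r = 15468.8910 km = 1.5468891e+07 m
T = 2*pi*sqrt(r^3/mu) = 2*pi*sqrt(3.7014982e+21 / 3.986e14)
T = 19146.9671 s = 319.1161 min

319.1161 minutes


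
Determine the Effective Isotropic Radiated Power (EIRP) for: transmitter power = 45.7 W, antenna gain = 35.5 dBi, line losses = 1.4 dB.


Pt = 45.7 W = 16.5992 dBW
EIRP = Pt_dBW + Gt - losses = 16.5992 + 35.5 - 1.4 = 50.6992 dBW

50.6992 dBW


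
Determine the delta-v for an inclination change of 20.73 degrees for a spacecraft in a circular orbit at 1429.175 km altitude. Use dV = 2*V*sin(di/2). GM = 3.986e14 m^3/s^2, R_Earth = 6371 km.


r = 7800.1750 km = 7.800175e+06 m
V = sqrt(mu/r) = 7148.5256 m/s
di = 20.73 deg = 0.3618068 rad
dV = 2*V*sin(di/2) = 2*7148.5256*sin(0.1809034)
dV = 2572.3009 m/s = 2.5723 km/s

2.5723 km/s


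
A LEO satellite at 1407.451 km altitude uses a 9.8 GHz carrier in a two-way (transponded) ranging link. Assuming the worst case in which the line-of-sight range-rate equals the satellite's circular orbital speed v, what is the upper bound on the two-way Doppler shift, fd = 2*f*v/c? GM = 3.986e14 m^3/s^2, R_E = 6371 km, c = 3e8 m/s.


r = 7.778451e+06 m
v = sqrt(mu/r) = 7158.5010 m/s (worst-case radial velocity)
f = 9.8 GHz = 9.8e+09 Hz
fd = 2*f*v/c = 2*9.8e+09*7158.5010/3.0e+08
fd = 467688.7289 Hz

467688.7289 Hz


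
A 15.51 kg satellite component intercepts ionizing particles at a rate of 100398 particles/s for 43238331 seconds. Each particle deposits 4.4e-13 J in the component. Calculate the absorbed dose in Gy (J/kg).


Total energy deposited = rate * time * E_per
  = 100398 * 43238331 * 4.4e-13 = 1.9101 J
Dose = E_total / mass = 1.9101 / 15.51
Dose = 0.1231501 Gy

0.1232 Gy


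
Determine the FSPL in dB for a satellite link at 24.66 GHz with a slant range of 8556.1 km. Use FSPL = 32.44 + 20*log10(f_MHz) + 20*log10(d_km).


f = 24.66 GHz = 24660.0000 MHz
d = 8556.1 km
FSPL = 32.44 + 20*log10(24660.0000) + 20*log10(8556.1)
FSPL = 32.44 + 87.8399 + 78.6455
FSPL = 198.9254 dB

198.9254 dB


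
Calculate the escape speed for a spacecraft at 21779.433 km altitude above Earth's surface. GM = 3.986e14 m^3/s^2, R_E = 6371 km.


r = 6371.0 + 21779.433 = 28150.4330 km = 2.8150433e+07 m
v_esc = sqrt(2*mu/r) = sqrt(2*3.986e14 / 2.8150433e+07)
v_esc = 5321.5862 m/s = 5.3216 km/s

5.3216 km/s


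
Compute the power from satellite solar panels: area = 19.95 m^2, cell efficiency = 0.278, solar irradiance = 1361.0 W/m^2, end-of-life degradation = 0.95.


P = area * eta * S * degradation
P = 19.95 * 0.278 * 1361.0 * 0.95
P = 7170.8300 W

7170.8300 W


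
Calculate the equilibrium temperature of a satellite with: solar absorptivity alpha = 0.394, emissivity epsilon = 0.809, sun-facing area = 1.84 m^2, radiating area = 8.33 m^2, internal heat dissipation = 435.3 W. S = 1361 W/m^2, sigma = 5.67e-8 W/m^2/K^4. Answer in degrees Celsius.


Numerator = alpha*S*A_sun + Q_int = 0.394*1361*1.84 + 435.3 = 1421.9706 W
Denominator = eps*sigma*A_rad = 0.809*5.67e-8*8.33 = 3.820996e-07 W/K^4
T^4 = 3.7214657e+09 K^4
T = 246.9895 K = -26.1605 C

-26.1605 degrees Celsius


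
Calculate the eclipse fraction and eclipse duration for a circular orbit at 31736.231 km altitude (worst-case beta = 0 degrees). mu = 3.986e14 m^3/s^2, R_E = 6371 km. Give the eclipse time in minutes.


r = 38107.2310 km
T = 1233.8747 min
Eclipse fraction = arcsin(R_E/r)/pi = arcsin(6371.0000/38107.2310)/pi
= arcsin(0.1671861)/pi = 0.05346808
Eclipse duration = 0.05346808 * 1233.8747 = 65.9729 min

65.9729 minutes


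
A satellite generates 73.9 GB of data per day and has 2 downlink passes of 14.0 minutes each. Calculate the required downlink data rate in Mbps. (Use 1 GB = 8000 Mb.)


total contact time = 2 * 14.0 * 60 = 1680.0000 s
data = 73.9 GB = 591200.0000 Mb
rate = 591200.0000 / 1680.0000 = 351.9048 Mbps

351.9048 Mbps


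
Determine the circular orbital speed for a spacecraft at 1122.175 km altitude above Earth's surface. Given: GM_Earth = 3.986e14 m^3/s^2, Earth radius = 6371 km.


r = R_E + alt = 6371.0 + 1122.175 = 7493.1750 km = 7.493175e+06 m
v = sqrt(mu/r) = sqrt(3.986e14 / 7.493175e+06) = 7293.4953 m/s = 7.2935 km/s

7.2935 km/s


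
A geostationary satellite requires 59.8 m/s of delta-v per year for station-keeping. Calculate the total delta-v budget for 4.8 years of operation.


dV = rate * years = 59.8 * 4.8
dV = 287.0400 m/s

287.0400 m/s


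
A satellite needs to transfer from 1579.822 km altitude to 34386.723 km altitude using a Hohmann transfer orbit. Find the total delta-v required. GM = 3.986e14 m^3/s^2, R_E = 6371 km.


r1 = 7950.8220 km = 7.950822e+06 m
r2 = 40757.7230 km = 4.0757723e+07 m
dv1 = sqrt(mu/r1)*(sqrt(2*r2/(r1+r2)) - 1) = 2079.1949 m/s
dv2 = sqrt(mu/r2)*(1 - sqrt(2*r1/(r1+r2))) = 1340.4324 m/s
total dv = |dv1| + |dv2| = 2079.1949 + 1340.4324 = 3419.6273 m/s = 3.4196 km/s

3.4196 km/s


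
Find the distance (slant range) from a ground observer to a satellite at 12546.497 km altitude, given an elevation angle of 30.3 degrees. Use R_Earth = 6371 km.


h = 12546.497 km, el = 30.3 deg
d = -R_E*sin(el) + sqrt((R_E*sin(el))^2 + 2*R_E*h + h^2)
d = -6371.0000*sin(0.5288348) + sqrt((6371.0000*0.5045276)^2 + 2*6371.0000*12546.497 + 12546.497^2)
d = 14885.7669 km

14885.7669 km


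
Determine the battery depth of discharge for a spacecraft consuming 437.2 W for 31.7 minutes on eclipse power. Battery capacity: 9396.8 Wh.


E_used = P * t / 60 = 437.2 * 31.7 / 60 = 230.9873 Wh
DOD = E_used / E_total * 100 = 230.9873 / 9396.8 * 100
DOD = 2.4581 %

2.4581 %


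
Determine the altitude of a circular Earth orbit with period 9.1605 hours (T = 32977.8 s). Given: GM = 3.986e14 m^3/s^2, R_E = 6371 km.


T = 32977.8 s
r = (mu*T^2/(4*pi^2))^(1/3) = (3.986e14 * 32977.8^2 / (4*pi^2))^(1/3)
r = 2.2226631e+07 m = 22226.6310 km
alt = r - R_E = 22226.6310 - 6371 = 15855.6310 km

15855.6310 km


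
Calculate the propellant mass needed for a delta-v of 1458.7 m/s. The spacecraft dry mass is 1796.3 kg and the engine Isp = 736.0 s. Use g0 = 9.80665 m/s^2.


ve = Isp * g0 = 736.0 * 9.80665 = 7217.694400 m/s
mass ratio = exp(dv/ve) = exp(1458.7/7217.694400) = 1.22397107
m_prop = m_dry * (mr - 1) = 1796.3 * (1.22397107 - 1)
m_prop = 402.3192 kg

402.3192 kg


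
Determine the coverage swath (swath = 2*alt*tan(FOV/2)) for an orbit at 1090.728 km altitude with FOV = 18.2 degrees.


FOV = 18.2 deg = 0.3176499 rad
swath = 2 * alt * tan(FOV/2) = 2 * 1090.728 * tan(0.158825)
swath = 2 * 1090.728 * 0.160174
swath = 349.4126 km

349.4126 km


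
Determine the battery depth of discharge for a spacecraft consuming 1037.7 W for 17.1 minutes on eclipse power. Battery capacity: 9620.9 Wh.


E_used = P * t / 60 = 1037.7 * 17.1 / 60 = 295.7445 Wh
DOD = E_used / E_total * 100 = 295.7445 / 9620.9 * 100
DOD = 3.0740 %

3.0740 %


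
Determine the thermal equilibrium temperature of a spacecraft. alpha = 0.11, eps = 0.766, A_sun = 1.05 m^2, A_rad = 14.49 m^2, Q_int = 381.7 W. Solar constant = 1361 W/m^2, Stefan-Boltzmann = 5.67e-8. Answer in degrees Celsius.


Numerator = alpha*S*A_sun + Q_int = 0.11*1361*1.05 + 381.7 = 538.8955 W
Denominator = eps*sigma*A_rad = 0.766*5.67e-8*14.49 = 6.2933258e-07 W/K^4
T^4 = 8.5629684e+08 K^4
T = 171.0630 K = -102.0870 C

-102.0870 degrees Celsius


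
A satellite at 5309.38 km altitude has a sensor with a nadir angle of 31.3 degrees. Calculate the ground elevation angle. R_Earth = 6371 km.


r = R_E + alt = 11680.3800 km
Law of sines in the satellite / Earth-center / ground-point triangle:
  sin(nadir)/R_E = sin(90 + el)/r  =>  cos(el) = (r/R_E)*sin(nadir)
cos(el) = (11680.3800 / 6371.0000) * sin(31.3 deg) = 0.9524691
el = arccos(0.9524691) = 17.7362 deg
(Earth-central angle = 90 - nadir - el = 40.9638 deg)

17.7362 degrees


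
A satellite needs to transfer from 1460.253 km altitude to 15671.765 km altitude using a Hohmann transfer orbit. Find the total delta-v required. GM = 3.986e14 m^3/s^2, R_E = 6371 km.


r1 = 7831.2530 km = 7.831253e+06 m
r2 = 22042.7650 km = 2.2042765e+07 m
dv1 = sqrt(mu/r1)*(sqrt(2*r2/(r1+r2)) - 1) = 1532.3822 m/s
dv2 = sqrt(mu/r2)*(1 - sqrt(2*r1/(r1+r2))) = 1173.3457 m/s
total dv = |dv1| + |dv2| = 1532.3822 + 1173.3457 = 2705.7280 m/s = 2.7057 km/s

2.7057 km/s


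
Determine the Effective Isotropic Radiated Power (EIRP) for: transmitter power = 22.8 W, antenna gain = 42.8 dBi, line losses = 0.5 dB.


Pt = 22.8 W = 13.5793 dBW
EIRP = Pt_dBW + Gt - losses = 13.5793 + 42.8 - 0.5 = 55.8793 dBW

55.8793 dBW


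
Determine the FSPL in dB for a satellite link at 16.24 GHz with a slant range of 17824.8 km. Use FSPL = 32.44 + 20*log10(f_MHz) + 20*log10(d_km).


f = 16.24 GHz = 16240.0000 MHz
d = 17824.8 km
FSPL = 32.44 + 20*log10(16240.0000) + 20*log10(17824.8)
FSPL = 32.44 + 84.2117 + 85.0205
FSPL = 201.6722 dB

201.6722 dB


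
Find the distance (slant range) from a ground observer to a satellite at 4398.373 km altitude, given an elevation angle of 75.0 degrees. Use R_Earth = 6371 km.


h = 4398.373 km, el = 75.0 deg
d = -R_E*sin(el) + sqrt((R_E*sin(el))^2 + 2*R_E*h + h^2)
d = -6371.0000*sin(1.3090) + sqrt((6371.0000*0.9659258)^2 + 2*6371.0000*4398.373 + 4398.373^2)
d = 4488.4737 km

4488.4737 km


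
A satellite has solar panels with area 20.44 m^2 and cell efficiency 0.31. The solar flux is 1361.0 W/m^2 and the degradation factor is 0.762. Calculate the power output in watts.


P = area * eta * S * degradation
P = 20.44 * 0.31 * 1361.0 * 0.762
P = 6571.3664 W

6571.3664 W


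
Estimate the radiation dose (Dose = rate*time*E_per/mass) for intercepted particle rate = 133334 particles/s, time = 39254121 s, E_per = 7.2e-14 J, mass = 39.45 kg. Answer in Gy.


Total energy deposited = rate * time * E_per
  = 133334 * 39254121 * 7.2e-14 = 0.3768414 J
Dose = E_total / mass = 0.3768414 / 39.45
Dose = 0.009552381 Gy

0.0096 Gy


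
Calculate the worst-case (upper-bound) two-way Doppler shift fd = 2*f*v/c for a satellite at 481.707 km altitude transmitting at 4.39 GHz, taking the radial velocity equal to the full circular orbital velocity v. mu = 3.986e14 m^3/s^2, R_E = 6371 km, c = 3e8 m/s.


r = 6.852707e+06 m
v = sqrt(mu/r) = 7626.7158 m/s (worst-case radial velocity)
f = 4.39 GHz = 4.39e+09 Hz
fd = 2*f*v/c = 2*4.39e+09*7626.7158/3.0e+08
fd = 223208.5503 Hz

223208.5503 Hz


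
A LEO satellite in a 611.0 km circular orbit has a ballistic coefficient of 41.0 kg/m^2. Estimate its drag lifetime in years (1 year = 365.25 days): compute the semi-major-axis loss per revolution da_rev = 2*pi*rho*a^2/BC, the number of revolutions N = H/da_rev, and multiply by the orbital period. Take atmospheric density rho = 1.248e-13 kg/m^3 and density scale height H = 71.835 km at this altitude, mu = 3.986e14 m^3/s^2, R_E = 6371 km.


a = R_E + alt = 6982.0000 km = 6.982e+06 m
da_rev = 2*pi*rho*a^2/BC = 2*pi*1.248e-13*(6.982e+06)^2/41.0 = 0.932331346 m per revolution
N = H/da_rev = 71835.0000 m / 0.932331346 m = 77048.7878 revolutions
P = 2*pi*sqrt(a^3/mu) = 5806.0529 s
lifetime = N*P = 77048.7878 * 5806.0529 = 4.4734934e+08 s = 5177.6544 days
years = 5177.6544 / 365.25 = 14.1756 years

14.1756 years


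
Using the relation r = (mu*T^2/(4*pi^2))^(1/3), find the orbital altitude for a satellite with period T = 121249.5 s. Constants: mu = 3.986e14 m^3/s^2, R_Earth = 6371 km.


T = 121249.5 s
r = (mu*T^2/(4*pi^2))^(1/3) = (3.986e14 * 121249.5^2 / (4*pi^2))^(1/3)
r = 5.2947544e+07 m = 52947.5444 km
alt = r - R_E = 52947.5444 - 6371 = 46576.5444 km

46576.5444 km


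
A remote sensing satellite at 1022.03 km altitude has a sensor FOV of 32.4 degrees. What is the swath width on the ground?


FOV = 32.4 deg = 0.5654867 rad
swath = 2 * alt * tan(FOV/2) = 2 * 1022.03 * tan(0.2827433)
swath = 2 * 1022.03 * 0.2905269
swath = 593.8543 km

593.8543 km


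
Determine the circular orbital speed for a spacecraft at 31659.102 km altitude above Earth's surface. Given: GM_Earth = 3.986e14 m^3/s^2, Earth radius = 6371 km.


r = R_E + alt = 6371.0 + 31659.102 = 38030.1020 km = 3.8030102e+07 m
v = sqrt(mu/r) = sqrt(3.986e14 / 3.8030102e+07) = 3237.4637 m/s = 3.2375 km/s

3.2375 km/s


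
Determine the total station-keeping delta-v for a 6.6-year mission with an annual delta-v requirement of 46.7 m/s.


dV = rate * years = 46.7 * 6.6
dV = 308.2200 m/s

308.2200 m/s


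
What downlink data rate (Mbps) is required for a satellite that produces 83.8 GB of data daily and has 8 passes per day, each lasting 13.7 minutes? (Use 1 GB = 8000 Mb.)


total contact time = 8 * 13.7 * 60 = 6576.0000 s
data = 83.8 GB = 670400.0000 Mb
rate = 670400.0000 / 6576.0000 = 101.9465 Mbps

101.9465 Mbps


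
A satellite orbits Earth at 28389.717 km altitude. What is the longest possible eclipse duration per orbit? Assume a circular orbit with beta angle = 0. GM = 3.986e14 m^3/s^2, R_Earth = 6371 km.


r = 34760.7170 km
T = 1074.9619 min
Eclipse fraction = arcsin(R_E/r)/pi = arcsin(6371.0000/34760.7170)/pi
= arcsin(0.1832816)/pi = 0.05867201
Eclipse duration = 0.05867201 * 1074.9619 = 63.0702 min

63.0702 minutes


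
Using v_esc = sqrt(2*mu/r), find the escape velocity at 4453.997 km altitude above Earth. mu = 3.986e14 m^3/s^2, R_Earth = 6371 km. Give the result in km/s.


r = 6371.0 + 4453.997 = 10824.9970 km = 1.0824997e+07 m
v_esc = sqrt(2*mu/r) = sqrt(2*3.986e14 / 1.0824997e+07)
v_esc = 8581.6293 m/s = 8.5816 km/s

8.5816 km/s


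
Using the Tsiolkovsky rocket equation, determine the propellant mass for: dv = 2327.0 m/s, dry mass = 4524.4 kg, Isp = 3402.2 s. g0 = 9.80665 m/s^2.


ve = Isp * g0 = 3402.2 * 9.80665 = 33364.184630 m/s
mass ratio = exp(dv/ve) = exp(2327.0/33364.184630) = 1.07223521
m_prop = m_dry * (mr - 1) = 4524.4 * (1.07223521 - 1)
m_prop = 326.8210 kg

326.8210 kg


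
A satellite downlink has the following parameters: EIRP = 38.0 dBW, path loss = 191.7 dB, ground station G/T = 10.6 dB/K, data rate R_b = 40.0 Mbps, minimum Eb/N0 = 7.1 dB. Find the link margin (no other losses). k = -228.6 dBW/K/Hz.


C/N0 = EIRP - FSPL + G/T - k = 38.0 - 191.7 + 10.6 - (-228.6)
C/N0 = 85.5000 dB-Hz
R_b = 40.0 Mbps = 4.0e+07 bps -> 10*log10(R_b) = 76.0206 dB-Hz
Eb/N0 = C/N0 - 10*log10(R_b) = 85.5000 - 76.0206 = 9.4794 dB
Margin = Eb/N0 - Eb/N0_req = 9.4794 - 7.1 = 2.3794 dB (link closes)

2.3794 dB


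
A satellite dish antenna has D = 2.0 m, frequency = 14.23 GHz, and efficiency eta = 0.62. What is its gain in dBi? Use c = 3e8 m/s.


lambda = c/f = 3e8 / 1.423e+10 = 0.02108222 m
G = eta*(pi*D/lambda)^2 = 0.62*(pi*2.0/0.02108222)^2
G = 55070.4616 (linear)
G = 10*log10(55070.4616) = 47.4092 dBi

47.4092 dBi


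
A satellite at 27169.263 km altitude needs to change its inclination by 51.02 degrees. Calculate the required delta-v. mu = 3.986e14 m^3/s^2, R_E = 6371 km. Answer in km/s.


r = 33540.2630 km = 3.3540263e+07 m
V = sqrt(mu/r) = 3447.3503 m/s
di = 51.02 deg = 0.890467 rad
dV = 2*V*sin(di/2) = 2*3447.3503*sin(0.4452335)
dV = 2969.3312 m/s = 2.9693 km/s

2.9693 km/s


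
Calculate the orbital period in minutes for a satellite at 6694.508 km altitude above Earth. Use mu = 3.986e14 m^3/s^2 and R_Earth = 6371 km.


r = 13065.5080 km = 1.3065508e+07 m
T = 2*pi*sqrt(r^3/mu) = 2*pi*sqrt(2.2303802e+21 / 3.986e14)
T = 14862.8013 s = 247.7134 min

247.7134 minutes


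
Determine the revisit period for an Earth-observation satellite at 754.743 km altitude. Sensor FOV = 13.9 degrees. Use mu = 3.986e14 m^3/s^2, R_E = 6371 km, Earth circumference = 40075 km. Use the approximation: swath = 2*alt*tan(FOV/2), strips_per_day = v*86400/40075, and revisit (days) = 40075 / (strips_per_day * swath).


swath = 2*754.743*tan(0.1213004) = 184.0046 km
v = sqrt(mu/r) = 7479.1728 m/s = 7.4792 km/s
strips/day = v*86400/40075 = 7.4792*86400/40075 = 16.1248
coverage/day = strips * swath = 16.1248 * 184.0046 = 2967.0333 km
revisit = 40075 / 2967.0333 = 13.5068 days

13.5068 days


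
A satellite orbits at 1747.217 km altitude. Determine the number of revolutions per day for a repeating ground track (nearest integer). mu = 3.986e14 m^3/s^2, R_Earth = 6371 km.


r = 8.118217e+06 m
T = 2*pi*sqrt(r^3/mu) = 7279.5110 s = 121.3252 min
revs/day = 1440 / 121.3252 = 11.8689
Rounded: 12 revolutions per day

12 revolutions per day


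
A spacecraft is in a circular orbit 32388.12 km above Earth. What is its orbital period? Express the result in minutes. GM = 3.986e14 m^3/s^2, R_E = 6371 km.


r = 38759.1200 km = 3.875912e+07 m
T = 2*pi*sqrt(r^3/mu) = 2*pi*sqrt(5.8226639e+22 / 3.986e14)
T = 75940.2606 s = 1265.6710 min

1265.6710 minutes


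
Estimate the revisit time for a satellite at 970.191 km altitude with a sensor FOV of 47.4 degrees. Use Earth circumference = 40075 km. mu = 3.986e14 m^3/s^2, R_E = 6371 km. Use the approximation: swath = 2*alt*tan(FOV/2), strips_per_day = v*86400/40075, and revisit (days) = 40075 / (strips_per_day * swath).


swath = 2*970.191*tan(0.413643) = 851.7681 km
v = sqrt(mu/r) = 7368.6068 m/s = 7.3686 km/s
strips/day = v*86400/40075 = 7.3686*86400/40075 = 15.8864
coverage/day = strips * swath = 15.8864 * 851.7681 = 13531.5327 km
revisit = 40075 / 13531.5327 = 2.9616 days

2.9616 days


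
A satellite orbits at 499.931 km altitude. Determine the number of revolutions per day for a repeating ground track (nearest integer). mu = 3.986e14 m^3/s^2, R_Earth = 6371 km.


r = 6.870931e+06 m
T = 2*pi*sqrt(r^3/mu) = 5668.0621 s = 94.4677 min
revs/day = 1440 / 94.4677 = 15.2433
Rounded: 15 revolutions per day

15 revolutions per day


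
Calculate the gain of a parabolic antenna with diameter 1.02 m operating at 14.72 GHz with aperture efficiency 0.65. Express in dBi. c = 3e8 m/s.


lambda = c/f = 3e8 / 1.472e+10 = 0.02038043 m
G = eta*(pi*D/lambda)^2 = 0.65*(pi*1.02/0.02038043)^2
G = 16068.9151 (linear)
G = 10*log10(16068.9151) = 42.0599 dBi

42.0599 dBi


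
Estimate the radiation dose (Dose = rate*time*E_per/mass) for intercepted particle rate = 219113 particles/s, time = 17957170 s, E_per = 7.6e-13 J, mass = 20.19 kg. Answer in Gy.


Total energy deposited = rate * time * E_per
  = 219113 * 17957170 * 7.6e-13 = 2.9903 J
Dose = E_total / mass = 2.9903 / 20.19
Dose = 0.1481096 Gy

0.1481 Gy


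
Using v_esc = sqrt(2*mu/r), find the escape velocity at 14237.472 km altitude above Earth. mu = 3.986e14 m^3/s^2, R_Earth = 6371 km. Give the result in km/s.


r = 6371.0 + 14237.472 = 20608.4720 km = 2.0608472e+07 m
v_esc = sqrt(2*mu/r) = sqrt(2*3.986e14 / 2.0608472e+07)
v_esc = 6219.5756 m/s = 6.2196 km/s

6.2196 km/s


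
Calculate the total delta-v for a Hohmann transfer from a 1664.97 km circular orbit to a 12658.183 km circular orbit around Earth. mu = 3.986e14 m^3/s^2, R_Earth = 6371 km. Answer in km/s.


r1 = 8035.9700 km = 8.03597e+06 m
r2 = 19029.1830 km = 1.9029183e+07 m
dv1 = sqrt(mu/r1)*(sqrt(2*r2/(r1+r2)) - 1) = 1308.7259 m/s
dv2 = sqrt(mu/r2)*(1 - sqrt(2*r1/(r1+r2))) = 1049.9106 m/s
total dv = |dv1| + |dv2| = 1308.7259 + 1049.9106 = 2358.6364 m/s = 2.3586 km/s

2.3586 km/s


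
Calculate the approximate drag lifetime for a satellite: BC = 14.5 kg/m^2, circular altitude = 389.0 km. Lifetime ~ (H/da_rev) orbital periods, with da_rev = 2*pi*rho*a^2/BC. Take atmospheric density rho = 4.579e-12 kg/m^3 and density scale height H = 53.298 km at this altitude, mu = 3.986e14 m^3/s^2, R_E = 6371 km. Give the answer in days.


a = R_E + alt = 6760.0000 km = 6.76e+06 m
da_rev = 2*pi*rho*a^2/BC = 2*pi*4.579e-12*(6.76e+06)^2/14.5 = 90.672565 m per revolution
N = H/da_rev = 53298.0000 m / 90.672565 m = 587.8073 revolutions
P = 2*pi*sqrt(a^3/mu) = 5531.3516 s
lifetime = N*P = 587.8073 * 5531.3516 = 3.2513691e+06 s = 37.6316 days

37.6316 days


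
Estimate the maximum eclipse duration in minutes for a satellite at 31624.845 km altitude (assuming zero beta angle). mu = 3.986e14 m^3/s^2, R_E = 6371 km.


r = 37995.8450 km
T = 1228.4688 min
Eclipse fraction = arcsin(R_E/r)/pi = arcsin(6371.0000/37995.8450)/pi
= arcsin(0.1676762)/pi = 0.05362632
Eclipse duration = 0.05362632 * 1228.4688 = 65.8783 min

65.8783 minutes


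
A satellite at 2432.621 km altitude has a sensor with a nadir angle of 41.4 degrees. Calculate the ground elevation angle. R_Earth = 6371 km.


r = R_E + alt = 8803.6210 km
Law of sines in the satellite / Earth-center / ground-point triangle:
  sin(nadir)/R_E = sin(90 + el)/r  =>  cos(el) = (r/R_E)*sin(nadir)
cos(el) = (8803.6210 / 6371.0000) * sin(41.4 deg) = 0.9138187
el = arccos(0.9138187) = 23.9615 deg
(Earth-central angle = 90 - nadir - el = 24.6385 deg)

23.9615 degrees


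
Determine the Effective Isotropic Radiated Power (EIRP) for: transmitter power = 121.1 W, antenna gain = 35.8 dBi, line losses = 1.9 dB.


Pt = 121.1 W = 20.8314 dBW
EIRP = Pt_dBW + Gt - losses = 20.8314 + 35.8 - 1.9 = 54.7314 dBW

54.7314 dBW


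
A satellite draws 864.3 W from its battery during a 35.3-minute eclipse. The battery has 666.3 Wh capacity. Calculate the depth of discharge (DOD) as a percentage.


E_used = P * t / 60 = 864.3 * 35.3 / 60 = 508.4965 Wh
DOD = E_used / E_total * 100 = 508.4965 / 666.3 * 100
DOD = 76.3164 %

76.3164 %


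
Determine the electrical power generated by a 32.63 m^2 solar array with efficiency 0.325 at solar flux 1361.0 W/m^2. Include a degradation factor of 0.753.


P = area * eta * S * degradation
P = 32.63 * 0.325 * 1361.0 * 0.753
P = 10868.0978 W

10868.0978 W


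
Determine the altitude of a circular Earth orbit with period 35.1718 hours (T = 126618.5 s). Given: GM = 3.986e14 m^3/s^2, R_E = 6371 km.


T = 126618.5 s
r = (mu*T^2/(4*pi^2))^(1/3) = (3.986e14 * 126618.5^2 / (4*pi^2))^(1/3)
r = 5.4499263e+07 m = 54499.2629 km
alt = r - R_E = 54499.2629 - 6371 = 48128.2629 km

48128.2629 km


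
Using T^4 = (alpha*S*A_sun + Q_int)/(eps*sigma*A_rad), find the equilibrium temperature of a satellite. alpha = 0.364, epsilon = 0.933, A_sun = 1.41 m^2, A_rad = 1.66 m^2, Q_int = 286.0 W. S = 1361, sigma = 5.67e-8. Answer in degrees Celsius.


Numerator = alpha*S*A_sun + Q_int = 0.364*1361*1.41 + 286.0 = 984.5196 W
Denominator = eps*sigma*A_rad = 0.933*5.67e-8*1.66 = 8.7815826e-08 W/K^4
T^4 = 1.1211187e+10 K^4
T = 325.3965 K = 52.2465 C

52.2465 degrees Celsius


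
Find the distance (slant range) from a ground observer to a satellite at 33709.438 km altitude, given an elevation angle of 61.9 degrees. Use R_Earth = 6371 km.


h = 33709.438 km, el = 61.9 deg
d = -R_E*sin(el) + sqrt((R_E*sin(el))^2 + 2*R_E*h + h^2)
d = -6371.0000*sin(1.0804) + sqrt((6371.0000*0.8821269)^2 + 2*6371.0000*33709.438 + 33709.438^2)
d = 34347.9145 km

34347.9145 km


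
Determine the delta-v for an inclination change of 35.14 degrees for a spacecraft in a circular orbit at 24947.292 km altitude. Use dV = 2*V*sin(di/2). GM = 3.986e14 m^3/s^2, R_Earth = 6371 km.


r = 31318.2920 km = 3.1318292e+07 m
V = sqrt(mu/r) = 3567.5463 m/s
di = 35.14 deg = 0.6133087 rad
dV = 2*V*sin(di/2) = 2*3567.5463*sin(0.3066543)
dV = 2153.8758 m/s = 2.1539 km/s

2.1539 km/s


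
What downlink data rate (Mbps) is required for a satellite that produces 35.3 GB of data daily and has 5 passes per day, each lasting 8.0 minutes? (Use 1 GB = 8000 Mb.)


total contact time = 5 * 8.0 * 60 = 2400.0000 s
data = 35.3 GB = 282400.0000 Mb
rate = 282400.0000 / 2400.0000 = 117.6667 Mbps

117.6667 Mbps


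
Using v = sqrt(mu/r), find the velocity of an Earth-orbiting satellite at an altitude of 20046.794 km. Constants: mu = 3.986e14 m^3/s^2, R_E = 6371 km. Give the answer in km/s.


r = R_E + alt = 6371.0 + 20046.794 = 26417.7940 km = 2.6417794e+07 m
v = sqrt(mu/r) = sqrt(3.986e14 / 2.6417794e+07) = 3884.3680 m/s = 3.8844 km/s

3.8844 km/s


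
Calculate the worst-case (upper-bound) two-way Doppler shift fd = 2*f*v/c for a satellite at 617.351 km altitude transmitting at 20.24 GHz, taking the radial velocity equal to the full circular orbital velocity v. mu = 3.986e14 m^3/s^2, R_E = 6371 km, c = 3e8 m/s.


r = 6.988351e+06 m
v = sqrt(mu/r) = 7552.3358 m/s (worst-case radial velocity)
f = 20.24 GHz = 2.024e+10 Hz
fd = 2*f*v/c = 2*2.024e+10*7552.3358/3.0e+08
fd = 1.0190618e+06 Hz

1.0191e+06 Hz


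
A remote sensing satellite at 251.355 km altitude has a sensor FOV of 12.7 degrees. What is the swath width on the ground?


FOV = 12.7 deg = 0.2216568 rad
swath = 2 * alt * tan(FOV/2) = 2 * 251.355 * tan(0.1108284)
swath = 2 * 251.355 * 0.1112844
swath = 55.9438 km

55.9438 km


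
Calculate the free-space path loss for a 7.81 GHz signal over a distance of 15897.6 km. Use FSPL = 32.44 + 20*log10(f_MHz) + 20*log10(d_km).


f = 7.81 GHz = 7810.0000 MHz
d = 15897.6 km
FSPL = 32.44 + 20*log10(7810.0000) + 20*log10(15897.6)
FSPL = 32.44 + 77.8530 + 84.0266
FSPL = 194.3197 dB

194.3197 dB


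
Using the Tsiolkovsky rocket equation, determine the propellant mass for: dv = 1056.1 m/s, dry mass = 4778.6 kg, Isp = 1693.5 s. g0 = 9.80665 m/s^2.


ve = Isp * g0 = 1693.5 * 9.80665 = 16607.561775 m/s
mass ratio = exp(dv/ve) = exp(1056.1/16607.561775) = 1.06565700
m_prop = m_dry * (mr - 1) = 4778.6 * (1.06565700 - 1)
m_prop = 313.7486 kg

313.7486 kg


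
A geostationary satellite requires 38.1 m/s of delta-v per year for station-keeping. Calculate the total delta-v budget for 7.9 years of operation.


dV = rate * years = 38.1 * 7.9
dV = 300.9900 m/s

300.9900 m/s


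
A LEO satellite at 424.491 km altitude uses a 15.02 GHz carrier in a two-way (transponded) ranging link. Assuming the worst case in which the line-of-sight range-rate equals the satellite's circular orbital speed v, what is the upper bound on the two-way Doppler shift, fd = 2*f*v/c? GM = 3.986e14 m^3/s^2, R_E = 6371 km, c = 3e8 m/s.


r = 6.795491e+06 m
v = sqrt(mu/r) = 7658.7559 m/s (worst-case radial velocity)
f = 15.02 GHz = 1.502e+10 Hz
fd = 2*f*v/c = 2*1.502e+10*7658.7559/3.0e+08
fd = 766896.7547 Hz

766896.7547 Hz


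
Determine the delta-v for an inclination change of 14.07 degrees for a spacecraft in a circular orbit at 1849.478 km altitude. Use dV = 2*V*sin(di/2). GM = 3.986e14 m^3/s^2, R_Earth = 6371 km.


r = 8220.4780 km = 8.220478e+06 m
V = sqrt(mu/r) = 6963.3803 m/s
di = 14.07 deg = 0.2455678 rad
dV = 2*V*sin(di/2) = 2*6963.3803*sin(0.1227839)
dV = 1705.6888 m/s = 1.7057 km/s

1.7057 km/s


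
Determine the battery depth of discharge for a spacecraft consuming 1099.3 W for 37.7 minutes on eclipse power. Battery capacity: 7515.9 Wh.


E_used = P * t / 60 = 1099.3 * 37.7 / 60 = 690.7268 Wh
DOD = E_used / E_total * 100 = 690.7268 / 7515.9 * 100
DOD = 9.1902 %

9.1902 %


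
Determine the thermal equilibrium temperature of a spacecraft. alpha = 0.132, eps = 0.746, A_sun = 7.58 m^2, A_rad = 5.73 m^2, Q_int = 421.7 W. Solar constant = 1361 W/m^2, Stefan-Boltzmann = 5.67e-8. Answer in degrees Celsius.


Numerator = alpha*S*A_sun + Q_int = 0.132*1361*7.58 + 421.7 = 1783.4622 W
Denominator = eps*sigma*A_rad = 0.746*5.67e-8*5.73 = 2.4236869e-07 W/K^4
T^4 = 7.3584678e+09 K^4
T = 292.8848 K = 19.7348 C

19.7348 degrees Celsius


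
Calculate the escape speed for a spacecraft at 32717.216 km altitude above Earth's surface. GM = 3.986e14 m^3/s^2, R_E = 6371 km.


r = 6371.0 + 32717.216 = 39088.2160 km = 3.9088216e+07 m
v_esc = sqrt(2*mu/r) = sqrt(2*3.986e14 / 3.9088216e+07)
v_esc = 4516.0706 m/s = 4.5161 km/s

4.5161 km/s


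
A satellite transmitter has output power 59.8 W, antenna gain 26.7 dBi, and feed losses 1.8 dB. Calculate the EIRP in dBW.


Pt = 59.8 W = 17.7670 dBW
EIRP = Pt_dBW + Gt - losses = 17.7670 + 26.7 - 1.8 = 42.6670 dBW

42.6670 dBW


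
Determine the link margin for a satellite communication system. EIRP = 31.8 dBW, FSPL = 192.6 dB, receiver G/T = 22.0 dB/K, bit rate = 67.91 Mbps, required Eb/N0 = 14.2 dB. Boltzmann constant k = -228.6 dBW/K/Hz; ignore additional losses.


C/N0 = EIRP - FSPL + G/T - k = 31.8 - 192.6 + 22.0 - (-228.6)
C/N0 = 89.8000 dB-Hz
R_b = 67.91 Mbps = 6.791e+07 bps -> 10*log10(R_b) = 78.3193 dB-Hz
Eb/N0 = C/N0 - 10*log10(R_b) = 89.8000 - 78.3193 = 11.4807 dB
Margin = Eb/N0 - Eb/N0_req = 11.4807 - 14.2 = -2.7193 dB (negative margin: link does not close)

-2.7193 dB


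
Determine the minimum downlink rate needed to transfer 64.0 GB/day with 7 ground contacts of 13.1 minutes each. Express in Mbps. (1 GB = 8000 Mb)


total contact time = 7 * 13.1 * 60 = 5502.0000 s
data = 64.0 GB = 512000.0000 Mb
rate = 512000.0000 / 5502.0000 = 93.0571 Mbps

93.0571 Mbps


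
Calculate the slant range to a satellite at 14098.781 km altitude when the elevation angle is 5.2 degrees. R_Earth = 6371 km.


h = 14098.781 km, el = 5.2 deg
d = -R_E*sin(el) + sqrt((R_E*sin(el))^2 + 2*R_E*h + h^2)
d = -6371.0000*sin(0.09075712) + sqrt((6371.0000*0.09063258)^2 + 2*6371.0000*14098.781 + 14098.781^2)
d = 18884.2269 km

18884.2269 km


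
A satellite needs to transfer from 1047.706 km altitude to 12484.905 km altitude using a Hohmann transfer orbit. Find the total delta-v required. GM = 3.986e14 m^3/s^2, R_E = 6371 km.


r1 = 7418.7060 km = 7.418706e+06 m
r2 = 18855.9050 km = 1.8855905e+07 m
dv1 = sqrt(mu/r1)*(sqrt(2*r2/(r1+r2)) - 1) = 1451.6195 m/s
dv2 = sqrt(mu/r2)*(1 - sqrt(2*r1/(r1+r2))) = 1142.6835 m/s
total dv = |dv1| + |dv2| = 1451.6195 + 1142.6835 = 2594.3029 m/s = 2.5943 km/s

2.5943 km/s


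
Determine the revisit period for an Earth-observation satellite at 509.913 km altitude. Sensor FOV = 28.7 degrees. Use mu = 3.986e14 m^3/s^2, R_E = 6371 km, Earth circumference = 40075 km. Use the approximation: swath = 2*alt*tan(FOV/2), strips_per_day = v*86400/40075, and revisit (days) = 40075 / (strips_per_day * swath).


swath = 2*509.913*tan(0.2504547) = 260.8984 km
v = sqrt(mu/r) = 7611.0682 m/s = 7.6111 km/s
strips/day = v*86400/40075 = 7.6111*86400/40075 = 16.4091
coverage/day = strips * swath = 16.4091 * 260.8984 = 4281.1182 km
revisit = 40075 / 4281.1182 = 9.3609 days

9.3609 days


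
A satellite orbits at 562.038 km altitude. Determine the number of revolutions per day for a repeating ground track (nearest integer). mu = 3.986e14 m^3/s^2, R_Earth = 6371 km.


r = 6.933038e+06 m
T = 2*pi*sqrt(r^3/mu) = 5745.0868 s = 95.7514 min
revs/day = 1440 / 95.7514 = 15.0389
Rounded: 15 revolutions per day

15 revolutions per day


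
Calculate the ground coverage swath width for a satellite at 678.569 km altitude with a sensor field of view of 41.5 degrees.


FOV = 41.5 deg = 0.7243116 rad
swath = 2 * alt * tan(FOV/2) = 2 * 678.569 * tan(0.3621558)
swath = 2 * 678.569 * 0.3788661
swath = 514.1736 km

514.1736 km


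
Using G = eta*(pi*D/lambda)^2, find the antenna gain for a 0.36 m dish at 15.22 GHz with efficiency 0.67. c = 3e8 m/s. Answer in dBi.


lambda = c/f = 3e8 / 1.522e+10 = 0.01971091 m
G = eta*(pi*D/lambda)^2 = 0.67*(pi*0.36/0.01971091)^2
G = 2205.8011 (linear)
G = 10*log10(2205.8011) = 33.4357 dBi

33.4357 dBi


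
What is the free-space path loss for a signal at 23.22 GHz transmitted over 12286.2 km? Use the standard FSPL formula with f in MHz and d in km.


f = 23.22 GHz = 23220.0000 MHz
d = 12286.2 km
FSPL = 32.44 + 20*log10(23220.0000) + 20*log10(12286.2)
FSPL = 32.44 + 87.3172 + 81.7884
FSPL = 201.5456 dB

201.5456 dB


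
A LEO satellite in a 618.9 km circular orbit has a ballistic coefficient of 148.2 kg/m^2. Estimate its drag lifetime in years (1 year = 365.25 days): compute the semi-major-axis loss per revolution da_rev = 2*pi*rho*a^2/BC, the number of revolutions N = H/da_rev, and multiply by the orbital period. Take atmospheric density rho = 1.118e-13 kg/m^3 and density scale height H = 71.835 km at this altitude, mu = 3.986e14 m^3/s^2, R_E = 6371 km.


a = R_E + alt = 6989.9000 km = 6.9899e+06 m
da_rev = 2*pi*rho*a^2/BC = 2*pi*1.118e-13*(6.9899e+06)^2/148.2 = 0.231587649 m per revolution
N = H/da_rev = 71835.0000 m / 0.231587649 m = 310184.9360 revolutions
P = 2*pi*sqrt(a^3/mu) = 5815.9098 s
lifetime = N*P = 310184.9360 * 5815.9098 = 1.8040076e+09 s = 20879.7178 days
years = 20879.7178 / 365.25 = 57.1656 years

57.1656 years


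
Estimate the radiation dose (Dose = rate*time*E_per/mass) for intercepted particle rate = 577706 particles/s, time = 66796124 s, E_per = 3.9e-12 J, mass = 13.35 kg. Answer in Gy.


Total energy deposited = rate * time * E_per
  = 577706 * 66796124 * 3.9e-12 = 150.4952 J
Dose = E_total / mass = 150.4952 / 13.35
Dose = 11.2731 Gy

11.2731 Gy


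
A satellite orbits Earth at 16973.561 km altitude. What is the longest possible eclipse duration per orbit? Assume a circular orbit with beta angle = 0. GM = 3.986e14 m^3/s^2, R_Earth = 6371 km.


r = 23344.5610 km
T = 591.6141 min
Eclipse fraction = arcsin(R_E/r)/pi = arcsin(6371.0000/23344.5610)/pi
= arcsin(0.2729115)/pi = 0.08798663
Eclipse duration = 0.08798663 * 591.6141 = 52.0541 min

52.0541 minutes


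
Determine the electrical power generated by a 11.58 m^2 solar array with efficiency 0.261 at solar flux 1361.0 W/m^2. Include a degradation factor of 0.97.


P = area * eta * S * degradation
P = 11.58 * 0.261 * 1361.0 * 0.97
P = 3990.0554 W

3990.0554 W


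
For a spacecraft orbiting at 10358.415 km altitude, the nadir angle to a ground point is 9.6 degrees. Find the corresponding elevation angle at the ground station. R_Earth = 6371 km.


r = R_E + alt = 16729.4150 km
Law of sines in the satellite / Earth-center / ground-point triangle:
  sin(nadir)/R_E = sin(90 + el)/r  =>  cos(el) = (r/R_E)*sin(nadir)
cos(el) = (16729.4150 / 6371.0000) * sin(9.6 deg) = 0.437913
el = arccos(0.437913) = 64.0292 deg
(Earth-central angle = 90 - nadir - el = 16.3708 deg)

64.0292 degrees


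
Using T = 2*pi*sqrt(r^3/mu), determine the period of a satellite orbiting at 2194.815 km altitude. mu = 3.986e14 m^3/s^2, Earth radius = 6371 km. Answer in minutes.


r = 8565.8150 km = 8.565815e+06 m
T = 2*pi*sqrt(r^3/mu) = 2*pi*sqrt(6.2850114e+20 / 3.986e14)
T = 7889.7684 s = 131.4961 min

131.4961 minutes


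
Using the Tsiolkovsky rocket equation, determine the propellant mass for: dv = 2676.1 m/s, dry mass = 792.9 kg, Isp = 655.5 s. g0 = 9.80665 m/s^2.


ve = Isp * g0 = 655.5 * 9.80665 = 6428.259075 m/s
mass ratio = exp(dv/ve) = exp(2676.1/6428.259075) = 1.51634442
m_prop = m_dry * (mr - 1) = 792.9 * (1.51634442 - 1)
m_prop = 409.4095 kg

409.4095 kg


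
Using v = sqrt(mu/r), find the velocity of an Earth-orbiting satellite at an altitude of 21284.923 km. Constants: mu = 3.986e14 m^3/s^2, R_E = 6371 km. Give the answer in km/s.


r = R_E + alt = 6371.0 + 21284.923 = 27655.9230 km = 2.7655923e+07 m
v = sqrt(mu/r) = sqrt(3.986e14 / 2.7655923e+07) = 3796.4228 m/s = 3.7964 km/s

3.7964 km/s


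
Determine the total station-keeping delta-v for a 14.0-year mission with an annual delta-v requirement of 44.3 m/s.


dV = rate * years = 44.3 * 14.0
dV = 620.2000 m/s

620.2000 m/s


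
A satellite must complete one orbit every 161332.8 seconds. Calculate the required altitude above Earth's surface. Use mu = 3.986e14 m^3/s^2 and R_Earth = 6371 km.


T = 161332.8 s
r = (mu*T^2/(4*pi^2))^(1/3) = (3.986e14 * 161332.8^2 / (4*pi^2))^(1/3)
r = 6.405322e+07 m = 64053.2200 km
alt = r - R_E = 64053.2200 - 6371 = 57682.2200 km

57682.2200 km


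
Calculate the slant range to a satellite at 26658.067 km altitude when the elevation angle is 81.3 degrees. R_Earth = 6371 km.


h = 26658.067 km, el = 81.3 deg
d = -R_E*sin(el) + sqrt((R_E*sin(el))^2 + 2*R_E*h + h^2)
d = -6371.0000*sin(1.4190) + sqrt((6371.0000*0.9884939)^2 + 2*6371.0000*26658.067 + 26658.067^2)
d = 26717.3109 km

26717.3109 km


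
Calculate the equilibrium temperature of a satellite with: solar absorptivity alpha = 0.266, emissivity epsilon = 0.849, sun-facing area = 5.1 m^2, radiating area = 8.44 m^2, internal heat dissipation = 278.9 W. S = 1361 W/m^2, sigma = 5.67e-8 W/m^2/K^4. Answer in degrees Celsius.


Numerator = alpha*S*A_sun + Q_int = 0.266*1361*5.1 + 278.9 = 2125.2326 W
Denominator = eps*sigma*A_rad = 0.849*5.67e-8*8.44 = 4.0628725e-07 W/K^4
T^4 = 5.2308621e+09 K^4
T = 268.9325 K = -4.2175 C

-4.2175 degrees Celsius


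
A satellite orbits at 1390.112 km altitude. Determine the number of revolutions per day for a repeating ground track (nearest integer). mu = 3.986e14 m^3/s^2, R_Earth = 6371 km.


r = 7.761112e+06 m
T = 2*pi*sqrt(r^3/mu) = 6804.5146 s = 113.4086 min
revs/day = 1440 / 113.4086 = 12.6975
Rounded: 13 revolutions per day

13 revolutions per day


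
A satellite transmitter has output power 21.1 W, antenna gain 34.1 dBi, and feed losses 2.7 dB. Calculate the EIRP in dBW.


Pt = 21.1 W = 13.2428 dBW
EIRP = Pt_dBW + Gt - losses = 13.2428 + 34.1 - 2.7 = 44.6428 dBW

44.6428 dBW


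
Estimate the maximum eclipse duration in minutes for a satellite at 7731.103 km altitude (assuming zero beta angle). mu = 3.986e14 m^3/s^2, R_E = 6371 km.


r = 14102.1030 km
T = 277.7703 min
Eclipse fraction = arcsin(R_E/r)/pi = arcsin(6371.0000/14102.1030)/pi
= arcsin(0.4517766)/pi = 0.1492096
Eclipse duration = 0.1492096 * 277.7703 = 41.4460 min

41.4460 minutes


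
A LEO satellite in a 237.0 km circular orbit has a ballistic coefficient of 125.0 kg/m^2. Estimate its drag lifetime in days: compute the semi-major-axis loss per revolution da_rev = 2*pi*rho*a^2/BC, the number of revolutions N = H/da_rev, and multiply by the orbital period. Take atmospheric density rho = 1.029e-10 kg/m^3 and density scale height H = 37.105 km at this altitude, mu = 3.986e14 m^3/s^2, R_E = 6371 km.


a = R_E + alt = 6608.0000 km = 6.608e+06 m
da_rev = 2*pi*rho*a^2/BC = 2*pi*1.029e-10*(6.608e+06)^2/125.0 = 225.852706 m per revolution
N = H/da_rev = 37105.0000 m / 225.852706 m = 164.2885 revolutions
P = 2*pi*sqrt(a^3/mu) = 5345.8439 s
lifetime = N*P = 164.2885 * 5345.8439 = 878260.6196 s = 10.1651 days

10.1651 days


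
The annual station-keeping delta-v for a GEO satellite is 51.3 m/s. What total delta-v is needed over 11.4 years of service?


dV = rate * years = 51.3 * 11.4
dV = 584.8200 m/s

584.8200 m/s


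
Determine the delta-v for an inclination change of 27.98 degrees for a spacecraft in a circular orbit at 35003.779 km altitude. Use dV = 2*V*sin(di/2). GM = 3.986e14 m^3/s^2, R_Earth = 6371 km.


r = 41374.7790 km = 4.1374779e+07 m
V = sqrt(mu/r) = 3103.8506 m/s
di = 27.98 deg = 0.4883431 rad
dV = 2*V*sin(di/2) = 2*3103.8506*sin(0.2441716)
dV = 1500.7275 m/s = 1.5007 km/s

1.5007 km/s


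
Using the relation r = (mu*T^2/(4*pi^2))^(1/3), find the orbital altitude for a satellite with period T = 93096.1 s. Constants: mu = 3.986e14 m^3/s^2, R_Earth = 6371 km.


T = 93096.1 s
r = (mu*T^2/(4*pi^2))^(1/3) = (3.986e14 * 93096.1^2 / (4*pi^2))^(1/3)
r = 4.4396307e+07 m = 44396.3069 km
alt = r - R_E = 44396.3069 - 6371 = 38025.3069 km

38025.3069 km


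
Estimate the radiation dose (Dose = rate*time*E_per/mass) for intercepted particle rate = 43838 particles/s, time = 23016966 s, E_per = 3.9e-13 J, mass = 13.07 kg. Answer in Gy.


Total energy deposited = rate * time * E_per
  = 43838 * 23016966 * 3.9e-13 = 0.3935169 J
Dose = E_total / mass = 0.3935169 / 13.07
Dose = 0.03010841 Gy

0.0301 Gy
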